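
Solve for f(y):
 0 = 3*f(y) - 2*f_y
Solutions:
 f(y) = C1*exp(3*y/2)


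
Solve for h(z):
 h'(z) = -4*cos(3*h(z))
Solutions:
 h(z) = -asin((C1 + exp(24*z))/(C1 - exp(24*z)))/3 + pi/3
 h(z) = asin((C1 + exp(24*z))/(C1 - exp(24*z)))/3


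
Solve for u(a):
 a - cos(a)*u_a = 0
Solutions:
 u(a) = C1 + Integral(a/cos(a), a)


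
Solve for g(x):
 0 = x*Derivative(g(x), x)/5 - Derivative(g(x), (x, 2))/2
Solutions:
 g(x) = C1 + C2*erfi(sqrt(5)*x/5)


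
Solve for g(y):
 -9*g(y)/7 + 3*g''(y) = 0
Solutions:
 g(y) = C1*exp(-sqrt(21)*y/7) + C2*exp(sqrt(21)*y/7)


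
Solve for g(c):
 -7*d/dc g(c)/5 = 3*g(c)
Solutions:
 g(c) = C1*exp(-15*c/7)


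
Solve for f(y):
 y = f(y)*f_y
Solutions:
 f(y) = -sqrt(C1 + y^2)
 f(y) = sqrt(C1 + y^2)


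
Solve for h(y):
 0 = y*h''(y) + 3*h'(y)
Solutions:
 h(y) = C1 + C2/y^2


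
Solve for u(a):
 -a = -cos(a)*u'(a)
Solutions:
 u(a) = C1 + Integral(a/cos(a), a)


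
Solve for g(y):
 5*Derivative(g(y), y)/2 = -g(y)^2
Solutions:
 g(y) = 5/(C1 + 2*y)


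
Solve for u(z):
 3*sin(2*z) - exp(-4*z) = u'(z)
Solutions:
 u(z) = C1 - 3*cos(2*z)/2 + exp(-4*z)/4


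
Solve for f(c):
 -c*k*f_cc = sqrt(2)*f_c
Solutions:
 f(c) = C1 + c^(((re(k) - sqrt(2))*re(k) + im(k)^2)/(re(k)^2 + im(k)^2))*(C2*sin(sqrt(2)*log(c)*Abs(im(k))/(re(k)^2 + im(k)^2)) + C3*cos(sqrt(2)*log(c)*im(k)/(re(k)^2 + im(k)^2)))


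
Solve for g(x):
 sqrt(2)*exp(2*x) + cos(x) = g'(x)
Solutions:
 g(x) = C1 + sqrt(2)*exp(2*x)/2 + sin(x)


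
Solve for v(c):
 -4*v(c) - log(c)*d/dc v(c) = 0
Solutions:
 v(c) = C1*exp(-4*li(c))


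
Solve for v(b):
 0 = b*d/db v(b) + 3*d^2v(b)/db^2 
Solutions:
 v(b) = C1 + C2*erf(sqrt(6)*b/6)


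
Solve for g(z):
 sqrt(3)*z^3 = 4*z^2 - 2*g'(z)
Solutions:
 g(z) = C1 - sqrt(3)*z^4/8 + 2*z^3/3


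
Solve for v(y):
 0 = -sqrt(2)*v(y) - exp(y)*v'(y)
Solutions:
 v(y) = C1*exp(sqrt(2)*exp(-y))


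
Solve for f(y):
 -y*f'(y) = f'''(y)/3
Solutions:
 f(y) = C1 + Integral(C2*airyai(-3^(1/3)*y) + C3*airybi(-3^(1/3)*y), y)


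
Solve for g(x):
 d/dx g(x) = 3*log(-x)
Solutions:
 g(x) = C1 + 3*x*log(-x) - 3*x


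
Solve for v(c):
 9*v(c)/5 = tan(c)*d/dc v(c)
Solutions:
 v(c) = C1*sin(c)^(9/5)


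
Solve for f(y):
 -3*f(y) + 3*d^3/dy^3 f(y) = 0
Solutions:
 f(y) = C3*exp(y) + (C1*sin(sqrt(3)*y/2) + C2*cos(sqrt(3)*y/2))*exp(-y/2)


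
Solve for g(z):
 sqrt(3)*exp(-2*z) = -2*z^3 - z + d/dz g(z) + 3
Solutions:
 g(z) = C1 + z^4/2 + z^2/2 - 3*z - sqrt(3)*exp(-2*z)/2


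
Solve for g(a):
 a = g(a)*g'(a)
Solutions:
 g(a) = -sqrt(C1 + a^2)
 g(a) = sqrt(C1 + a^2)


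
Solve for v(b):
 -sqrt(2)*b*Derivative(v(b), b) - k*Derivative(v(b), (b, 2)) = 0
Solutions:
 v(b) = C1 + C2*sqrt(k)*erf(2^(3/4)*b*sqrt(1/k)/2)


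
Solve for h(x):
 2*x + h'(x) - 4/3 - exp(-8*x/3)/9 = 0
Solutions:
 h(x) = C1 - x^2 + 4*x/3 - exp(-8*x/3)/24


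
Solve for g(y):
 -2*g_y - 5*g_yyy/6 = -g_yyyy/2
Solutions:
 g(y) = C1 + C2*exp(y*(-(54*sqrt(854) + 1583)^(1/3) - 25/(54*sqrt(854) + 1583)^(1/3) + 10)/18)*sin(sqrt(3)*y*(-(54*sqrt(854) + 1583)^(1/3) + 25/(54*sqrt(854) + 1583)^(1/3))/18) + C3*exp(y*(-(54*sqrt(854) + 1583)^(1/3) - 25/(54*sqrt(854) + 1583)^(1/3) + 10)/18)*cos(sqrt(3)*y*(-(54*sqrt(854) + 1583)^(1/3) + 25/(54*sqrt(854) + 1583)^(1/3))/18) + C4*exp(y*(25/(54*sqrt(854) + 1583)^(1/3) + 5 + (54*sqrt(854) + 1583)^(1/3))/9)


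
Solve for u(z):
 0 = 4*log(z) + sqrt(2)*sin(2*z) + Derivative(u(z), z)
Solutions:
 u(z) = C1 - 4*z*log(z) + 4*z + sqrt(2)*cos(2*z)/2


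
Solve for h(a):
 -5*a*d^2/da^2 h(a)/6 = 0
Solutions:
 h(a) = C1 + C2*a


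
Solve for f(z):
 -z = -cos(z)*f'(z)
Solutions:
 f(z) = C1 + Integral(z/cos(z), z)


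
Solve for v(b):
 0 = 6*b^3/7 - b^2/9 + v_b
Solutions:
 v(b) = C1 - 3*b^4/14 + b^3/27


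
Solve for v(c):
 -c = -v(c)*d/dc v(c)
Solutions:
 v(c) = -sqrt(C1 + c^2)
 v(c) = sqrt(C1 + c^2)


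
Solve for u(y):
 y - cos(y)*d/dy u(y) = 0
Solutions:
 u(y) = C1 + Integral(y/cos(y), y)


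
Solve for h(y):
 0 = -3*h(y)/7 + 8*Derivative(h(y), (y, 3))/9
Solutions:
 h(y) = C3*exp(3*7^(2/3)*y/14) + (C1*sin(3*sqrt(3)*7^(2/3)*y/28) + C2*cos(3*sqrt(3)*7^(2/3)*y/28))*exp(-3*7^(2/3)*y/28)


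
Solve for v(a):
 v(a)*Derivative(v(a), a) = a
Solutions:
 v(a) = -sqrt(C1 + a^2)
 v(a) = sqrt(C1 + a^2)


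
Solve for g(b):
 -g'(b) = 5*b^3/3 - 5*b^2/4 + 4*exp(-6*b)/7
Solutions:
 g(b) = C1 - 5*b^4/12 + 5*b^3/12 + 2*exp(-6*b)/21


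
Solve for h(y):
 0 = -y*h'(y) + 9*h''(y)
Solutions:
 h(y) = C1 + C2*erfi(sqrt(2)*y/6)


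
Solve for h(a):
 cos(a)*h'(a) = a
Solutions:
 h(a) = C1 + Integral(a/cos(a), a)


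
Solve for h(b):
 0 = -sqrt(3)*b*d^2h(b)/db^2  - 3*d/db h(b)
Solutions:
 h(b) = C1 + C2*b^(1 - sqrt(3))


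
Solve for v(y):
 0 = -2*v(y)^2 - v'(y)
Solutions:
 v(y) = 1/(C1 + 2*y)


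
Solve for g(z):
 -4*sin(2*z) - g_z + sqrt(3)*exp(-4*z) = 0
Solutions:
 g(z) = C1 + 2*cos(2*z) - sqrt(3)*exp(-4*z)/4


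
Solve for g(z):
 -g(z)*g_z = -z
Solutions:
 g(z) = -sqrt(C1 + z^2)
 g(z) = sqrt(C1 + z^2)


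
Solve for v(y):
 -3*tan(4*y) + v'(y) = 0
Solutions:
 v(y) = C1 - 3*log(cos(4*y))/4


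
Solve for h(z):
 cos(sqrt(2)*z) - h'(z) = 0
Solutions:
 h(z) = C1 + sqrt(2)*sin(sqrt(2)*z)/2


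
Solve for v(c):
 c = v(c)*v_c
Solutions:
 v(c) = -sqrt(C1 + c^2)
 v(c) = sqrt(C1 + c^2)


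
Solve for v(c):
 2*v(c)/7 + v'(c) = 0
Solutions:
 v(c) = C1*exp(-2*c/7)


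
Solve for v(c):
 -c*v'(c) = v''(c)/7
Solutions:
 v(c) = C1 + C2*erf(sqrt(14)*c/2)


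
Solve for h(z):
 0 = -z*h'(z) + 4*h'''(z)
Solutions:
 h(z) = C1 + Integral(C2*airyai(2^(1/3)*z/2) + C3*airybi(2^(1/3)*z/2), z)


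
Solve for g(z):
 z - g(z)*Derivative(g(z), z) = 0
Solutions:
 g(z) = -sqrt(C1 + z^2)
 g(z) = sqrt(C1 + z^2)


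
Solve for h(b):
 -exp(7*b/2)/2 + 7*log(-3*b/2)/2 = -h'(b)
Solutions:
 h(b) = C1 - 7*b*log(-b)/2 + 7*b*(-log(3) + log(2) + 1)/2 + exp(7*b/2)/7


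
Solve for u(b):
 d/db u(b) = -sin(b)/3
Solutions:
 u(b) = C1 + cos(b)/3


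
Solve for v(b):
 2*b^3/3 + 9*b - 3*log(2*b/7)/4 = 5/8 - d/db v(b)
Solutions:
 v(b) = C1 - b^4/6 - 9*b^2/2 + 3*b*log(b)/4 - 3*b*log(7)/4 - b/8 + 3*b*log(2)/4


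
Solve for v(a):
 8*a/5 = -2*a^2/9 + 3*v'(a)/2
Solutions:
 v(a) = C1 + 4*a^3/81 + 8*a^2/15


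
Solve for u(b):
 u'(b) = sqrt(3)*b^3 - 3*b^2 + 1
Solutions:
 u(b) = C1 + sqrt(3)*b^4/4 - b^3 + b


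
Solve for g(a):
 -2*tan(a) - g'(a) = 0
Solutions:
 g(a) = C1 + 2*log(cos(a))


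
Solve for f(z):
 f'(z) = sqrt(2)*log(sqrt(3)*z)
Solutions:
 f(z) = C1 + sqrt(2)*z*log(z) - sqrt(2)*z + sqrt(2)*z*log(3)/2


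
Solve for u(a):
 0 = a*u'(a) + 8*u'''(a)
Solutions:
 u(a) = C1 + Integral(C2*airyai(-a/2) + C3*airybi(-a/2), a)


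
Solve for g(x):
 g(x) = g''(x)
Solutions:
 g(x) = C1*exp(-x) + C2*exp(x)


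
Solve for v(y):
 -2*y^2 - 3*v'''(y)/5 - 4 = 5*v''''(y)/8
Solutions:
 v(y) = C1 + C2*y + C3*y^2 + C4*exp(-24*y/25) - y^5/18 + 125*y^4/432 - 6005*y^3/2592


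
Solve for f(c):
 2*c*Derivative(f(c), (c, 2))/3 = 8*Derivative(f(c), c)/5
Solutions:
 f(c) = C1 + C2*c^(17/5)


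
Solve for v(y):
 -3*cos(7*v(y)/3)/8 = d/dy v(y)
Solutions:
 3*y/8 - 3*log(sin(7*v(y)/3) - 1)/14 + 3*log(sin(7*v(y)/3) + 1)/14 = C1


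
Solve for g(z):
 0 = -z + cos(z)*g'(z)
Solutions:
 g(z) = C1 + Integral(z/cos(z), z)


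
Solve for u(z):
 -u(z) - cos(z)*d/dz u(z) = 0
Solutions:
 u(z) = C1*sqrt(sin(z) - 1)/sqrt(sin(z) + 1)


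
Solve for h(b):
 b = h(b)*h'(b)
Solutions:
 h(b) = -sqrt(C1 + b^2)
 h(b) = sqrt(C1 + b^2)


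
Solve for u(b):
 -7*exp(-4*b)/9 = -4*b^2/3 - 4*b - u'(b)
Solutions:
 u(b) = C1 - 4*b^3/9 - 2*b^2 - 7*exp(-4*b)/36


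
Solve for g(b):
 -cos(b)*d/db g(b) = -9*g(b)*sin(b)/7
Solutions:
 g(b) = C1/cos(b)^(9/7)


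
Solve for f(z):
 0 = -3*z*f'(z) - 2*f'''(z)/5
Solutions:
 f(z) = C1 + Integral(C2*airyai(-15^(1/3)*2^(2/3)*z/2) + C3*airybi(-15^(1/3)*2^(2/3)*z/2), z)


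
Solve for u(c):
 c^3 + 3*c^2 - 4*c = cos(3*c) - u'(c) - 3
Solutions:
 u(c) = C1 - c^4/4 - c^3 + 2*c^2 - 3*c + sin(3*c)/3


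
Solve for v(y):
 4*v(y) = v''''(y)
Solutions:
 v(y) = C1*exp(-sqrt(2)*y) + C2*exp(sqrt(2)*y) + C3*sin(sqrt(2)*y) + C4*cos(sqrt(2)*y)


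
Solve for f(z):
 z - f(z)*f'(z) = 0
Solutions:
 f(z) = -sqrt(C1 + z^2)
 f(z) = sqrt(C1 + z^2)


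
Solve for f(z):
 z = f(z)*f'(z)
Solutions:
 f(z) = -sqrt(C1 + z^2)
 f(z) = sqrt(C1 + z^2)


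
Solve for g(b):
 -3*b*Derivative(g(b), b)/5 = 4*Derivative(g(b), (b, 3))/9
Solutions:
 g(b) = C1 + Integral(C2*airyai(-3*50^(1/3)*b/10) + C3*airybi(-3*50^(1/3)*b/10), b)


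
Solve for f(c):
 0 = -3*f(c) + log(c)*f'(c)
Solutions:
 f(c) = C1*exp(3*li(c))


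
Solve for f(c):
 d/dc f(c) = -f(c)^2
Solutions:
 f(c) = 1/(C1 + c)


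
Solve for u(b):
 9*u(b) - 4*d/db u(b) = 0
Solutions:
 u(b) = C1*exp(9*b/4)


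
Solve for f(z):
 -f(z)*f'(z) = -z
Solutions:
 f(z) = -sqrt(C1 + z^2)
 f(z) = sqrt(C1 + z^2)


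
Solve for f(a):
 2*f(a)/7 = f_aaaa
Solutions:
 f(a) = C1*exp(-2^(1/4)*7^(3/4)*a/7) + C2*exp(2^(1/4)*7^(3/4)*a/7) + C3*sin(2^(1/4)*7^(3/4)*a/7) + C4*cos(2^(1/4)*7^(3/4)*a/7)


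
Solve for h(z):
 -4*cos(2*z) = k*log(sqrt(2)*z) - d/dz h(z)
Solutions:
 h(z) = C1 + k*z*(log(z) - 1) + k*z*log(2)/2 + 2*sin(2*z)


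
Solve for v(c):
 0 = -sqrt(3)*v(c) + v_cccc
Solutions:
 v(c) = C1*exp(-3^(1/8)*c) + C2*exp(3^(1/8)*c) + C3*sin(3^(1/8)*c) + C4*cos(3^(1/8)*c)


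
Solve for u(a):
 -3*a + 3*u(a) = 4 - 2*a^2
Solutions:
 u(a) = -2*a^2/3 + a + 4/3


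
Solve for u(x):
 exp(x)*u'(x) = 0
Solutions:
 u(x) = C1


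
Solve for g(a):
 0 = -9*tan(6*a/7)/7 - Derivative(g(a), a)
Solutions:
 g(a) = C1 + 3*log(cos(6*a/7))/2


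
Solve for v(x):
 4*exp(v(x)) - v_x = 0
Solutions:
 v(x) = log(-1/(C1 + 4*x))


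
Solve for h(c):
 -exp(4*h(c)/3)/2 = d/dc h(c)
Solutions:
 h(c) = 3*log(-(1/(C1 + 2*c))^(1/4)) + 3*log(3)/4
 h(c) = 3*log(1/(C1 + 2*c))/4 + 3*log(3)/4
 h(c) = 3*log(-I*(1/(C1 + 2*c))^(1/4)) + 3*log(3)/4
 h(c) = 3*log(I*(1/(C1 + 2*c))^(1/4)) + 3*log(3)/4


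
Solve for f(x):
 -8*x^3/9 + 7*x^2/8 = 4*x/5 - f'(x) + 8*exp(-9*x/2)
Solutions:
 f(x) = C1 + 2*x^4/9 - 7*x^3/24 + 2*x^2/5 - 16*exp(-9*x/2)/9


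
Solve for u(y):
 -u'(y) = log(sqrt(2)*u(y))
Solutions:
 2*Integral(1/(2*log(_y) + log(2)), (_y, u(y))) = C1 - y


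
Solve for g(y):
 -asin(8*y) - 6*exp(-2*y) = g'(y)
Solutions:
 g(y) = C1 - y*asin(8*y) - sqrt(1 - 64*y^2)/8 + 3*exp(-2*y)


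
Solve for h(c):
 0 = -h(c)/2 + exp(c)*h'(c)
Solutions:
 h(c) = C1*exp(-exp(-c)/2)


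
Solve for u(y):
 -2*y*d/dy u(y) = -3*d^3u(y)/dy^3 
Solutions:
 u(y) = C1 + Integral(C2*airyai(2^(1/3)*3^(2/3)*y/3) + C3*airybi(2^(1/3)*3^(2/3)*y/3), y)


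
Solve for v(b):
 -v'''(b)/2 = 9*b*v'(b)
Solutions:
 v(b) = C1 + Integral(C2*airyai(-18^(1/3)*b) + C3*airybi(-18^(1/3)*b), b)


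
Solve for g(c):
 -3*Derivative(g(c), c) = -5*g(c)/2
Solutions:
 g(c) = C1*exp(5*c/6)


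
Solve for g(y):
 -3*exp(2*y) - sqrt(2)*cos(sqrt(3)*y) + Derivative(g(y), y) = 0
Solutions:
 g(y) = C1 + 3*exp(2*y)/2 + sqrt(6)*sin(sqrt(3)*y)/3


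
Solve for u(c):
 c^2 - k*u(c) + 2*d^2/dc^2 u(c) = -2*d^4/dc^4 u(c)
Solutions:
 u(c) = C1*exp(-sqrt(2)*c*sqrt(-sqrt(2*k + 1) - 1)/2) + C2*exp(sqrt(2)*c*sqrt(-sqrt(2*k + 1) - 1)/2) + C3*exp(-sqrt(2)*c*sqrt(sqrt(2*k + 1) - 1)/2) + C4*exp(sqrt(2)*c*sqrt(sqrt(2*k + 1) - 1)/2) + c^2/k + 4/k^2


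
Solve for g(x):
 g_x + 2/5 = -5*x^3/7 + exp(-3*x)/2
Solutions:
 g(x) = C1 - 5*x^4/28 - 2*x/5 - exp(-3*x)/6


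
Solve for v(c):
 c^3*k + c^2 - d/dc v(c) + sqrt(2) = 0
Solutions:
 v(c) = C1 + c^4*k/4 + c^3/3 + sqrt(2)*c


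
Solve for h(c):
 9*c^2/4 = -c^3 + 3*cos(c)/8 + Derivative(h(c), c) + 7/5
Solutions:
 h(c) = C1 + c^4/4 + 3*c^3/4 - 7*c/5 - 3*sin(c)/8


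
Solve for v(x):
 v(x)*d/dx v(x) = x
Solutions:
 v(x) = -sqrt(C1 + x^2)
 v(x) = sqrt(C1 + x^2)


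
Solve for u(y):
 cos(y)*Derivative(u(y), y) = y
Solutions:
 u(y) = C1 + Integral(y/cos(y), y)


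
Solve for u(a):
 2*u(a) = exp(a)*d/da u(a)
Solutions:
 u(a) = C1*exp(-2*exp(-a))


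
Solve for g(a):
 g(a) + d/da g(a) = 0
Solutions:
 g(a) = C1*exp(-a)


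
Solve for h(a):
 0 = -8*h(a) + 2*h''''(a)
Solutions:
 h(a) = C1*exp(-sqrt(2)*a) + C2*exp(sqrt(2)*a) + C3*sin(sqrt(2)*a) + C4*cos(sqrt(2)*a)


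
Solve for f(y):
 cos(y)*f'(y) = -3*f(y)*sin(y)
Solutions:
 f(y) = C1*cos(y)^3


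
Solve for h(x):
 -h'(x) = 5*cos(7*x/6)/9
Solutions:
 h(x) = C1 - 10*sin(7*x/6)/21


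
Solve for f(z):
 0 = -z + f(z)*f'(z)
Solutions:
 f(z) = -sqrt(C1 + z^2)
 f(z) = sqrt(C1 + z^2)


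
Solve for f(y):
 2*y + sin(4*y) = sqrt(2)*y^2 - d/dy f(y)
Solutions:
 f(y) = C1 + sqrt(2)*y^3/3 - y^2 + cos(4*y)/4


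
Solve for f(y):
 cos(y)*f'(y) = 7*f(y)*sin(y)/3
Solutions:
 f(y) = C1/cos(y)^(7/3)


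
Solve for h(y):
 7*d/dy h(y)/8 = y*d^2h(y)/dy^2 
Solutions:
 h(y) = C1 + C2*y^(15/8)


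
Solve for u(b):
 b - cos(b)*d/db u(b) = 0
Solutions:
 u(b) = C1 + Integral(b/cos(b), b)


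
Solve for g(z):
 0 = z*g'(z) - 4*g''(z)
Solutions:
 g(z) = C1 + C2*erfi(sqrt(2)*z/4)


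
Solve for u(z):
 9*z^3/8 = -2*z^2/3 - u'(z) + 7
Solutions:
 u(z) = C1 - 9*z^4/32 - 2*z^3/9 + 7*z


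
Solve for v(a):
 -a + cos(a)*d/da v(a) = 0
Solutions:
 v(a) = C1 + Integral(a/cos(a), a)


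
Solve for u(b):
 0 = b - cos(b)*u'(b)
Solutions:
 u(b) = C1 + Integral(b/cos(b), b)


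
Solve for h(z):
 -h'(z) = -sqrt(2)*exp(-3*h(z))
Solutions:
 h(z) = log(C1 + 3*sqrt(2)*z)/3
 h(z) = log((-3^(1/3) - 3^(5/6)*I)*(C1 + sqrt(2)*z)^(1/3)/2)
 h(z) = log((-3^(1/3) + 3^(5/6)*I)*(C1 + sqrt(2)*z)^(1/3)/2)


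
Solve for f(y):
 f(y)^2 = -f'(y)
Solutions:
 f(y) = 1/(C1 + y)


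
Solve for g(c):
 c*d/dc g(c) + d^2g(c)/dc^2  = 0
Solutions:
 g(c) = C1 + C2*erf(sqrt(2)*c/2)


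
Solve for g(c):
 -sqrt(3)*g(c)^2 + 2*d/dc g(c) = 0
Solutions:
 g(c) = -2/(C1 + sqrt(3)*c)


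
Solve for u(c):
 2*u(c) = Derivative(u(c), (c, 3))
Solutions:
 u(c) = C3*exp(2^(1/3)*c) + (C1*sin(2^(1/3)*sqrt(3)*c/2) + C2*cos(2^(1/3)*sqrt(3)*c/2))*exp(-2^(1/3)*c/2)


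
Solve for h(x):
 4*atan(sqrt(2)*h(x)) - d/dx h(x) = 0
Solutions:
 Integral(1/atan(sqrt(2)*_y), (_y, h(x))) = C1 + 4*x


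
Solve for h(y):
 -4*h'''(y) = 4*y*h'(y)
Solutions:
 h(y) = C1 + Integral(C2*airyai(-y) + C3*airybi(-y), y)


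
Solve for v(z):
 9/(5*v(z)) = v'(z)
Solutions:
 v(z) = -sqrt(C1 + 90*z)/5
 v(z) = sqrt(C1 + 90*z)/5


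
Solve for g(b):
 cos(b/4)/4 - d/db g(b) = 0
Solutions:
 g(b) = C1 + sin(b/4)


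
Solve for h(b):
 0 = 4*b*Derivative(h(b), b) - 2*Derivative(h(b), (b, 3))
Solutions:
 h(b) = C1 + Integral(C2*airyai(2^(1/3)*b) + C3*airybi(2^(1/3)*b), b)


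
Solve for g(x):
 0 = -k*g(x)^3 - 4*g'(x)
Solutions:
 g(x) = -sqrt(2)*sqrt(-1/(C1 - k*x))
 g(x) = sqrt(2)*sqrt(-1/(C1 - k*x))


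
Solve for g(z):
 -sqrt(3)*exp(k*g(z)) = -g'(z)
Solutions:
 g(z) = Piecewise((log(-1/(C1*k + sqrt(3)*k*z))/k, Ne(k, 0)), (nan, True))
 g(z) = Piecewise((C1 + sqrt(3)*z, Eq(k, 0)), (nan, True))


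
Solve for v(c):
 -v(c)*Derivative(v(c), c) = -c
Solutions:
 v(c) = -sqrt(C1 + c^2)
 v(c) = sqrt(C1 + c^2)


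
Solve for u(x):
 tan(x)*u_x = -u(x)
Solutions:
 u(x) = C1/sin(x)


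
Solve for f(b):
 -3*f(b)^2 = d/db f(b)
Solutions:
 f(b) = 1/(C1 + 3*b)


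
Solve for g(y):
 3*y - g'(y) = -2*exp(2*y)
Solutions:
 g(y) = C1 + 3*y^2/2 + exp(2*y)


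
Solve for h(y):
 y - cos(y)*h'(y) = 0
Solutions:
 h(y) = C1 + Integral(y/cos(y), y)


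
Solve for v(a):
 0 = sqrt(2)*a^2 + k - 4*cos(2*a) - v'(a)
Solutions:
 v(a) = C1 + sqrt(2)*a^3/3 + a*k - 2*sin(2*a)


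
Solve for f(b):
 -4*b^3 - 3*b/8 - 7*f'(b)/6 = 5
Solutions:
 f(b) = C1 - 6*b^4/7 - 9*b^2/56 - 30*b/7


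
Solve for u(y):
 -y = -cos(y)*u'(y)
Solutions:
 u(y) = C1 + Integral(y/cos(y), y)


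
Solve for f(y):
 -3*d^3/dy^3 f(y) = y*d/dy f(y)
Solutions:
 f(y) = C1 + Integral(C2*airyai(-3^(2/3)*y/3) + C3*airybi(-3^(2/3)*y/3), y)


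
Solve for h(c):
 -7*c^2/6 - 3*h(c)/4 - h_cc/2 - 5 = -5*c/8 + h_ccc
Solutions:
 h(c) = C1*exp(c*(-2 + (9*sqrt(83) + 82)^(-1/3) + (9*sqrt(83) + 82)^(1/3))/12)*sin(sqrt(3)*c*(-(9*sqrt(83) + 82)^(1/3) + (9*sqrt(83) + 82)^(-1/3))/12) + C2*exp(c*(-2 + (9*sqrt(83) + 82)^(-1/3) + (9*sqrt(83) + 82)^(1/3))/12)*cos(sqrt(3)*c*(-(9*sqrt(83) + 82)^(1/3) + (9*sqrt(83) + 82)^(-1/3))/12) + C3*exp(-c*((9*sqrt(83) + 82)^(-1/3) + 1 + (9*sqrt(83) + 82)^(1/3))/6) - 14*c^2/9 + 5*c/6 - 124/27


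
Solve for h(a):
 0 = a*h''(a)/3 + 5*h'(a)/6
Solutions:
 h(a) = C1 + C2/a^(3/2)


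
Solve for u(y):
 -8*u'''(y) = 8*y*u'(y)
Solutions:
 u(y) = C1 + Integral(C2*airyai(-y) + C3*airybi(-y), y)


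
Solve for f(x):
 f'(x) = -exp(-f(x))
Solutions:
 f(x) = log(C1 - x)


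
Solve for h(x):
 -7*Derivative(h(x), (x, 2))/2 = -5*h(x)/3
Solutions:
 h(x) = C1*exp(-sqrt(210)*x/21) + C2*exp(sqrt(210)*x/21)


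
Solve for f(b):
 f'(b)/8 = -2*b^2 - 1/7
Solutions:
 f(b) = C1 - 16*b^3/3 - 8*b/7


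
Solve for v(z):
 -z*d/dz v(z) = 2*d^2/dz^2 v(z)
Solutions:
 v(z) = C1 + C2*erf(z/2)


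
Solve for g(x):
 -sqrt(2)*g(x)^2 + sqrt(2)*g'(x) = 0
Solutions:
 g(x) = -1/(C1 + x)


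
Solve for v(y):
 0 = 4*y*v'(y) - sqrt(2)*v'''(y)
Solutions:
 v(y) = C1 + Integral(C2*airyai(sqrt(2)*y) + C3*airybi(sqrt(2)*y), y)


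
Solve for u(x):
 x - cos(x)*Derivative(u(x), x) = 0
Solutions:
 u(x) = C1 + Integral(x/cos(x), x)


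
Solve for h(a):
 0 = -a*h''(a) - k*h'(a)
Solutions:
 h(a) = C1 + a^(1 - re(k))*(C2*sin(log(a)*Abs(im(k))) + C3*cos(log(a)*im(k)))


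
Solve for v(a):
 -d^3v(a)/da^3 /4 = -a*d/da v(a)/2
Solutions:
 v(a) = C1 + Integral(C2*airyai(2^(1/3)*a) + C3*airybi(2^(1/3)*a), a)


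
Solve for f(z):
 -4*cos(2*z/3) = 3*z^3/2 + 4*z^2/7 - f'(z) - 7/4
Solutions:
 f(z) = C1 + 3*z^4/8 + 4*z^3/21 - 7*z/4 + 6*sin(2*z/3)


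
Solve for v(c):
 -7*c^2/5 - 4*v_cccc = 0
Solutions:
 v(c) = C1 + C2*c + C3*c^2 + C4*c^3 - 7*c^6/7200


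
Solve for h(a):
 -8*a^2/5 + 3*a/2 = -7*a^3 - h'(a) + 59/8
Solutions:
 h(a) = C1 - 7*a^4/4 + 8*a^3/15 - 3*a^2/4 + 59*a/8


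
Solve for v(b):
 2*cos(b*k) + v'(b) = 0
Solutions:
 v(b) = C1 - 2*sin(b*k)/k


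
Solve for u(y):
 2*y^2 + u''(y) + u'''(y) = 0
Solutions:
 u(y) = C1 + C2*y + C3*exp(-y) - y^4/6 + 2*y^3/3 - 2*y^2


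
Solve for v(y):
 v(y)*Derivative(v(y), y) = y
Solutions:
 v(y) = -sqrt(C1 + y^2)
 v(y) = sqrt(C1 + y^2)


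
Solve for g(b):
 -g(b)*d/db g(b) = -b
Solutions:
 g(b) = -sqrt(C1 + b^2)
 g(b) = sqrt(C1 + b^2)


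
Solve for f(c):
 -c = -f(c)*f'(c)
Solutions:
 f(c) = -sqrt(C1 + c^2)
 f(c) = sqrt(C1 + c^2)


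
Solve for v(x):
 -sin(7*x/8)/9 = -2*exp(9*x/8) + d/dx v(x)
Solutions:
 v(x) = C1 + 16*exp(9*x/8)/9 + 8*cos(7*x/8)/63


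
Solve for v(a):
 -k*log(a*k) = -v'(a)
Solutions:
 v(a) = C1 + a*k*log(a*k) - a*k


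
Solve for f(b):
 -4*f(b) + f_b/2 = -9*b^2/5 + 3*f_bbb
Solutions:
 f(b) = C1*exp(b*((sqrt(5182)/4 + 18)^(-1/3) + 2*(sqrt(5182)/4 + 18)^(1/3))/12)*sin(sqrt(3)*b*(-2*(sqrt(5182)/4 + 18)^(1/3) + (sqrt(5182)/4 + 18)^(-1/3))/12) + C2*exp(b*((sqrt(5182)/4 + 18)^(-1/3) + 2*(sqrt(5182)/4 + 18)^(1/3))/12)*cos(sqrt(3)*b*(-2*(sqrt(5182)/4 + 18)^(1/3) + (sqrt(5182)/4 + 18)^(-1/3))/12) + C3*exp(-b*((sqrt(5182)/4 + 18)^(-1/3) + 2*(sqrt(5182)/4 + 18)^(1/3))/6) + 9*b^2/20 + 9*b/80 + 9/640


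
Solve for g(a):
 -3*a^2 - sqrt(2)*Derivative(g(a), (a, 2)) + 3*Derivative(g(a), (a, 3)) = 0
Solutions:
 g(a) = C1 + C2*a + C3*exp(sqrt(2)*a/3) - sqrt(2)*a^4/8 - 3*a^3/2 - 27*sqrt(2)*a^2/4


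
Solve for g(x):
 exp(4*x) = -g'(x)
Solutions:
 g(x) = C1 - exp(4*x)/4


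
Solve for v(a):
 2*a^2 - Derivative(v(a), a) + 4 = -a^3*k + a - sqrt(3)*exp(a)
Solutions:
 v(a) = C1 + a^4*k/4 + 2*a^3/3 - a^2/2 + 4*a + sqrt(3)*exp(a)


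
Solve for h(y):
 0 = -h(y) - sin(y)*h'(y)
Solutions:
 h(y) = C1*sqrt(cos(y) + 1)/sqrt(cos(y) - 1)


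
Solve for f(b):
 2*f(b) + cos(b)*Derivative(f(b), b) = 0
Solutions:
 f(b) = C1*(sin(b) - 1)/(sin(b) + 1)


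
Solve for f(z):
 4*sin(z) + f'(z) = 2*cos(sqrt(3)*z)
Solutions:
 f(z) = C1 + 2*sqrt(3)*sin(sqrt(3)*z)/3 + 4*cos(z)


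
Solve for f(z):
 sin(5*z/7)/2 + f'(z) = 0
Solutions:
 f(z) = C1 + 7*cos(5*z/7)/10


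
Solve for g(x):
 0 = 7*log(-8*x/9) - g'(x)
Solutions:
 g(x) = C1 + 7*x*log(-x) + 7*x*(-2*log(3) - 1 + 3*log(2))


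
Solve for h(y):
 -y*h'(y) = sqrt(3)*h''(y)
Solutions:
 h(y) = C1 + C2*erf(sqrt(2)*3^(3/4)*y/6)


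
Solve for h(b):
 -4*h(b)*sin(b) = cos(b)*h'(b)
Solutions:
 h(b) = C1*cos(b)^4


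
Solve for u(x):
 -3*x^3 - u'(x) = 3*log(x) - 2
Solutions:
 u(x) = C1 - 3*x^4/4 - 3*x*log(x) + 5*x


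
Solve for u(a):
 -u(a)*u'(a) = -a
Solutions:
 u(a) = -sqrt(C1 + a^2)
 u(a) = sqrt(C1 + a^2)


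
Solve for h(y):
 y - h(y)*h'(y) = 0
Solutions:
 h(y) = -sqrt(C1 + y^2)
 h(y) = sqrt(C1 + y^2)


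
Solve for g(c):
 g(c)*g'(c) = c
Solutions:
 g(c) = -sqrt(C1 + c^2)
 g(c) = sqrt(C1 + c^2)


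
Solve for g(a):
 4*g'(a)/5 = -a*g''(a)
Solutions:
 g(a) = C1 + C2*a^(1/5)


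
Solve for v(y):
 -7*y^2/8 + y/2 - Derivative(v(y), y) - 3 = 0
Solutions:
 v(y) = C1 - 7*y^3/24 + y^2/4 - 3*y


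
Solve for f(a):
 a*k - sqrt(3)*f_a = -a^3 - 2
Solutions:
 f(a) = C1 + sqrt(3)*a^4/12 + sqrt(3)*a^2*k/6 + 2*sqrt(3)*a/3


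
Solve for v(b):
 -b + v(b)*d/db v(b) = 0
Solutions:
 v(b) = -sqrt(C1 + b^2)
 v(b) = sqrt(C1 + b^2)


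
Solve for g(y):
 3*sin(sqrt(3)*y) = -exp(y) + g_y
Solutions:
 g(y) = C1 + exp(y) - sqrt(3)*cos(sqrt(3)*y)


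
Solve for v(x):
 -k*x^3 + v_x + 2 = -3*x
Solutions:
 v(x) = C1 + k*x^4/4 - 3*x^2/2 - 2*x


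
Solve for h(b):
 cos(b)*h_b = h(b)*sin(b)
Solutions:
 h(b) = C1/cos(b)


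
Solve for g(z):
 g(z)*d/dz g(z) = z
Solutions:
 g(z) = -sqrt(C1 + z^2)
 g(z) = sqrt(C1 + z^2)


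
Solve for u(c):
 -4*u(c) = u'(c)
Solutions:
 u(c) = C1*exp(-4*c)


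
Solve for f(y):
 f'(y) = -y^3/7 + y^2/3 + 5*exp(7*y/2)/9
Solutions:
 f(y) = C1 - y^4/28 + y^3/9 + 10*exp(7*y/2)/63


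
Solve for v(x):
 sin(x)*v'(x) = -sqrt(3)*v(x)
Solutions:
 v(x) = C1*(cos(x) + 1)^(sqrt(3)/2)/(cos(x) - 1)^(sqrt(3)/2)


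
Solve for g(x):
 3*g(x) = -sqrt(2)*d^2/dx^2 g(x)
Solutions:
 g(x) = C1*sin(2^(3/4)*sqrt(3)*x/2) + C2*cos(2^(3/4)*sqrt(3)*x/2)


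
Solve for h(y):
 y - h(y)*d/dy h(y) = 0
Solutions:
 h(y) = -sqrt(C1 + y^2)
 h(y) = sqrt(C1 + y^2)


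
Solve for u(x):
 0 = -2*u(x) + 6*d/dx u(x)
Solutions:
 u(x) = C1*exp(x/3)


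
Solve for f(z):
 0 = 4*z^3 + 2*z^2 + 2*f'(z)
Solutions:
 f(z) = C1 - z^4/2 - z^3/3


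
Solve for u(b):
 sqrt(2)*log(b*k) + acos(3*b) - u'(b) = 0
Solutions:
 u(b) = C1 + sqrt(2)*b*(log(b*k) - 1) + b*acos(3*b) - sqrt(1 - 9*b^2)/3


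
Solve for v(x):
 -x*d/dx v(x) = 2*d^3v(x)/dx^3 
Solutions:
 v(x) = C1 + Integral(C2*airyai(-2^(2/3)*x/2) + C3*airybi(-2^(2/3)*x/2), x)


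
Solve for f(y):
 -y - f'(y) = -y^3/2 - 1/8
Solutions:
 f(y) = C1 + y^4/8 - y^2/2 + y/8


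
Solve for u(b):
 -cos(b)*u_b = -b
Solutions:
 u(b) = C1 + Integral(b/cos(b), b)


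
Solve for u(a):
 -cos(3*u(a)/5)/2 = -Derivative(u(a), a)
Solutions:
 -a/2 - 5*log(sin(3*u(a)/5) - 1)/6 + 5*log(sin(3*u(a)/5) + 1)/6 = C1


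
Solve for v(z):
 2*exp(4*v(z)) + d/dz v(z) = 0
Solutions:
 v(z) = log(-I*(1/(C1 + 8*z))^(1/4))
 v(z) = log(I*(1/(C1 + 8*z))^(1/4))
 v(z) = log(-(1/(C1 + 8*z))^(1/4))
 v(z) = log(1/(C1 + 8*z))/4


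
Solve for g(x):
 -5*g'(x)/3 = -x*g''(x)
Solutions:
 g(x) = C1 + C2*x^(8/3)


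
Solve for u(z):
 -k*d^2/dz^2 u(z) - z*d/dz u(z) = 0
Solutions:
 u(z) = C1 + C2*sqrt(k)*erf(sqrt(2)*z*sqrt(1/k)/2)


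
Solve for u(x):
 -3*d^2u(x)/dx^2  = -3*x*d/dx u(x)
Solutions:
 u(x) = C1 + C2*erfi(sqrt(2)*x/2)


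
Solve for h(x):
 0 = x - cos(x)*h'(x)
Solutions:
 h(x) = C1 + Integral(x/cos(x), x)


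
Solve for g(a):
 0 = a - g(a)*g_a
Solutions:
 g(a) = -sqrt(C1 + a^2)
 g(a) = sqrt(C1 + a^2)


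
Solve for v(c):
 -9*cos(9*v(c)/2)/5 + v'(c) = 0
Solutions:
 -9*c/5 - log(sin(9*v(c)/2) - 1)/9 + log(sin(9*v(c)/2) + 1)/9 = C1


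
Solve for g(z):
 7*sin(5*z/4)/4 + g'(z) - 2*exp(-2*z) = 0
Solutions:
 g(z) = C1 + 7*cos(5*z/4)/5 - exp(-2*z)


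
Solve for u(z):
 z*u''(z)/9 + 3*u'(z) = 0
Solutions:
 u(z) = C1 + C2/z^26


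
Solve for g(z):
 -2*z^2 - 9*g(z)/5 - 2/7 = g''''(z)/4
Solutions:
 g(z) = -10*z^2/9 + (C1*sin(sqrt(3)*5^(3/4)*z/5) + C2*cos(sqrt(3)*5^(3/4)*z/5))*exp(-sqrt(3)*5^(3/4)*z/5) + (C3*sin(sqrt(3)*5^(3/4)*z/5) + C4*cos(sqrt(3)*5^(3/4)*z/5))*exp(sqrt(3)*5^(3/4)*z/5) - 10/63


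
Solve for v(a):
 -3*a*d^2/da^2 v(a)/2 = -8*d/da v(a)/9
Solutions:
 v(a) = C1 + C2*a^(43/27)


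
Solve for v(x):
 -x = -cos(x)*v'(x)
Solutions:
 v(x) = C1 + Integral(x/cos(x), x)


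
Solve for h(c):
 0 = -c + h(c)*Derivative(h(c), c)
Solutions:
 h(c) = -sqrt(C1 + c^2)
 h(c) = sqrt(C1 + c^2)


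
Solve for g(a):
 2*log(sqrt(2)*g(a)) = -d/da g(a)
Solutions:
 Integral(1/(2*log(_y) + log(2)), (_y, g(a))) = C1 - a


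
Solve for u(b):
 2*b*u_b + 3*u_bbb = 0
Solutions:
 u(b) = C1 + Integral(C2*airyai(-2^(1/3)*3^(2/3)*b/3) + C3*airybi(-2^(1/3)*3^(2/3)*b/3), b)


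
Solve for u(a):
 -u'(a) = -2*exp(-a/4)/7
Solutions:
 u(a) = C1 - 8*exp(-a/4)/7


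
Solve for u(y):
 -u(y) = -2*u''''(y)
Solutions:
 u(y) = C1*exp(-2^(3/4)*y/2) + C2*exp(2^(3/4)*y/2) + C3*sin(2^(3/4)*y/2) + C4*cos(2^(3/4)*y/2)


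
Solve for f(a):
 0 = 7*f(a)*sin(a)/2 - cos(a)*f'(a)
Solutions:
 f(a) = C1/cos(a)^(7/2)


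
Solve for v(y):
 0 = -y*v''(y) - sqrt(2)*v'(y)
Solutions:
 v(y) = C1 + C2*y^(1 - sqrt(2))


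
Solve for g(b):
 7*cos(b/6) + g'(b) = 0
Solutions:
 g(b) = C1 - 42*sin(b/6)


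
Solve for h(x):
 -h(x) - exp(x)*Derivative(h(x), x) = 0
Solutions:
 h(x) = C1*exp(exp(-x))


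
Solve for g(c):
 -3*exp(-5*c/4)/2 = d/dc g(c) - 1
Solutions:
 g(c) = C1 + c + 6*exp(-5*c/4)/5


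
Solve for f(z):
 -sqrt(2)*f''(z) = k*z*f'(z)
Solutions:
 f(z) = Piecewise((-2^(3/4)*sqrt(pi)*C1*erf(2^(1/4)*sqrt(k)*z/2)/(2*sqrt(k)) - C2, (k > 0) | (k < 0)), (-C1*z - C2, True))


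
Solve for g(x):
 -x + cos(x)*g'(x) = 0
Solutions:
 g(x) = C1 + Integral(x/cos(x), x)


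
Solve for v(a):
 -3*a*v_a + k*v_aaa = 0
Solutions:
 v(a) = C1 + Integral(C2*airyai(3^(1/3)*a*(1/k)^(1/3)) + C3*airybi(3^(1/3)*a*(1/k)^(1/3)), a)


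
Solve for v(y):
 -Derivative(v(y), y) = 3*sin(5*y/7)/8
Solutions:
 v(y) = C1 + 21*cos(5*y/7)/40


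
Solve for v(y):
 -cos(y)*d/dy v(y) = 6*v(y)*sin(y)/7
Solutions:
 v(y) = C1*cos(y)^(6/7)


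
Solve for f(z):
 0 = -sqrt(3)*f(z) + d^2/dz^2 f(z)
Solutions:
 f(z) = C1*exp(-3^(1/4)*z) + C2*exp(3^(1/4)*z)


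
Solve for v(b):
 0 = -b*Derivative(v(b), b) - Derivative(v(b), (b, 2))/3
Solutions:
 v(b) = C1 + C2*erf(sqrt(6)*b/2)


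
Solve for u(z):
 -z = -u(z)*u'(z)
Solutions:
 u(z) = -sqrt(C1 + z^2)
 u(z) = sqrt(C1 + z^2)


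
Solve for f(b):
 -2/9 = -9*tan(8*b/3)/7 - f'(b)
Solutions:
 f(b) = C1 + 2*b/9 + 27*log(cos(8*b/3))/56


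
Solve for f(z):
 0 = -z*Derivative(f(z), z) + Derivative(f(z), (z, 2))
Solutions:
 f(z) = C1 + C2*erfi(sqrt(2)*z/2)


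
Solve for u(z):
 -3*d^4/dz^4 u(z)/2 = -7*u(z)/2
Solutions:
 u(z) = C1*exp(-3^(3/4)*7^(1/4)*z/3) + C2*exp(3^(3/4)*7^(1/4)*z/3) + C3*sin(3^(3/4)*7^(1/4)*z/3) + C4*cos(3^(3/4)*7^(1/4)*z/3)


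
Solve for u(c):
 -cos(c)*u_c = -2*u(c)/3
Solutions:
 u(c) = C1*(sin(c) + 1)^(1/3)/(sin(c) - 1)^(1/3)


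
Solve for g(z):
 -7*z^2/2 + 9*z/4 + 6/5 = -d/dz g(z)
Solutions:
 g(z) = C1 + 7*z^3/6 - 9*z^2/8 - 6*z/5


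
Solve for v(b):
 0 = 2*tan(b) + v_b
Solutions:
 v(b) = C1 + 2*log(cos(b))


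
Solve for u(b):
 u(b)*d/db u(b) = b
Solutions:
 u(b) = -sqrt(C1 + b^2)
 u(b) = sqrt(C1 + b^2)


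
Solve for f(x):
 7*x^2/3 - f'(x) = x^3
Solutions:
 f(x) = C1 - x^4/4 + 7*x^3/9


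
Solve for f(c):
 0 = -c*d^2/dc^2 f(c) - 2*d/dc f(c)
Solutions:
 f(c) = C1 + C2/c


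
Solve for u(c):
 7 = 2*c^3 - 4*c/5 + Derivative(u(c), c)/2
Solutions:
 u(c) = C1 - c^4 + 4*c^2/5 + 14*c


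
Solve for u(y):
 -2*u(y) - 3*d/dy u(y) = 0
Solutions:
 u(y) = C1*exp(-2*y/3)


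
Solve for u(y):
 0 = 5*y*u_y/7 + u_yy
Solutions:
 u(y) = C1 + C2*erf(sqrt(70)*y/14)


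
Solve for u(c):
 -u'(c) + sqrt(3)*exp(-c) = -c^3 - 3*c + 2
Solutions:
 u(c) = C1 + c^4/4 + 3*c^2/2 - 2*c - sqrt(3)*exp(-c)


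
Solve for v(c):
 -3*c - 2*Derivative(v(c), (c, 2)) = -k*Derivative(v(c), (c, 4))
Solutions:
 v(c) = C1 + C2*c + C3*exp(-sqrt(2)*c*sqrt(1/k)) + C4*exp(sqrt(2)*c*sqrt(1/k)) - c^3/4


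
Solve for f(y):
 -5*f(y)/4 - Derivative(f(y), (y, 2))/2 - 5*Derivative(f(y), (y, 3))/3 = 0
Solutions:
 f(y) = C1*exp(y*(-2 + (5*sqrt(5655) + 376)^(-1/3) + (5*sqrt(5655) + 376)^(1/3))/20)*sin(sqrt(3)*y*(-(5*sqrt(5655) + 376)^(1/3) + (5*sqrt(5655) + 376)^(-1/3))/20) + C2*exp(y*(-2 + (5*sqrt(5655) + 376)^(-1/3) + (5*sqrt(5655) + 376)^(1/3))/20)*cos(sqrt(3)*y*(-(5*sqrt(5655) + 376)^(1/3) + (5*sqrt(5655) + 376)^(-1/3))/20) + C3*exp(-y*((5*sqrt(5655) + 376)^(-1/3) + 1 + (5*sqrt(5655) + 376)^(1/3))/10)


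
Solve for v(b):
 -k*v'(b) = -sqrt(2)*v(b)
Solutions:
 v(b) = C1*exp(sqrt(2)*b/k)


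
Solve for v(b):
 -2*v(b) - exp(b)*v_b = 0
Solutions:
 v(b) = C1*exp(2*exp(-b))


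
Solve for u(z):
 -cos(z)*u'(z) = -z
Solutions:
 u(z) = C1 + Integral(z/cos(z), z)


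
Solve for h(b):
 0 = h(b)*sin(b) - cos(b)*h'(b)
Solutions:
 h(b) = C1/cos(b)


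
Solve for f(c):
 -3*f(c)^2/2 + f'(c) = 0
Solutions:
 f(c) = -2/(C1 + 3*c)


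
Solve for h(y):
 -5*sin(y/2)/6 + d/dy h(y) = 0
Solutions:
 h(y) = C1 - 5*cos(y/2)/3


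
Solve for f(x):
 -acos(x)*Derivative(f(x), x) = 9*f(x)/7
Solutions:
 f(x) = C1*exp(-9*Integral(1/acos(x), x)/7)


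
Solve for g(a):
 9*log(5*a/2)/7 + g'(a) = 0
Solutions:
 g(a) = C1 - 9*a*log(a)/7 - 9*a*log(5)/7 + 9*a*log(2)/7 + 9*a/7


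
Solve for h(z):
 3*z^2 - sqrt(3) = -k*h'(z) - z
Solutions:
 h(z) = C1 - z^3/k - z^2/(2*k) + sqrt(3)*z/k


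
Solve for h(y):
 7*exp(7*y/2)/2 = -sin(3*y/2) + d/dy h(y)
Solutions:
 h(y) = C1 + exp(7*y/2) - 2*cos(3*y/2)/3


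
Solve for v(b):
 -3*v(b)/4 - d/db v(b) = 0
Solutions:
 v(b) = C1*exp(-3*b/4)


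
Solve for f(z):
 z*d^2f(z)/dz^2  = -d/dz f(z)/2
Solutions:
 f(z) = C1 + C2*sqrt(z)


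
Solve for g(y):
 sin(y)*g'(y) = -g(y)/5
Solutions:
 g(y) = C1*(cos(y) + 1)^(1/10)/(cos(y) - 1)^(1/10)


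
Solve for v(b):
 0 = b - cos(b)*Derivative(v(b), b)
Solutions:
 v(b) = C1 + Integral(b/cos(b), b)


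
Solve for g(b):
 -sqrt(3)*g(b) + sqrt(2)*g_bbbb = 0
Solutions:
 g(b) = C1*exp(-2^(7/8)*3^(1/8)*b/2) + C2*exp(2^(7/8)*3^(1/8)*b/2) + C3*sin(2^(7/8)*3^(1/8)*b/2) + C4*cos(2^(7/8)*3^(1/8)*b/2)


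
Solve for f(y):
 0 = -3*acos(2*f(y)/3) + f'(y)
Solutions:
 Integral(1/acos(2*_y/3), (_y, f(y))) = C1 + 3*y


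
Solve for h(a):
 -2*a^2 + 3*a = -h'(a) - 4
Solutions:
 h(a) = C1 + 2*a^3/3 - 3*a^2/2 - 4*a


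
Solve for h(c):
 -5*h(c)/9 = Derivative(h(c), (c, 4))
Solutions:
 h(c) = (C1*sin(5^(1/4)*sqrt(6)*c/6) + C2*cos(5^(1/4)*sqrt(6)*c/6))*exp(-5^(1/4)*sqrt(6)*c/6) + (C3*sin(5^(1/4)*sqrt(6)*c/6) + C4*cos(5^(1/4)*sqrt(6)*c/6))*exp(5^(1/4)*sqrt(6)*c/6)


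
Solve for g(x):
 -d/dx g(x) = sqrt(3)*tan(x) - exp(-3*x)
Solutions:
 g(x) = C1 - sqrt(3)*log(tan(x)^2 + 1)/2 - exp(-3*x)/3


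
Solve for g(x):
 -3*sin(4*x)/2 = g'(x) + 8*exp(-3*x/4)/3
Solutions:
 g(x) = C1 + 3*cos(4*x)/8 + 32*exp(-3*x/4)/9


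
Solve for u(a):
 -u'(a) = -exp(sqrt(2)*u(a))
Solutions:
 u(a) = sqrt(2)*(2*log(-1/(C1 + a)) - log(2))/4


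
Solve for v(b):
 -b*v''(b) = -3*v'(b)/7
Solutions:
 v(b) = C1 + C2*b^(10/7)


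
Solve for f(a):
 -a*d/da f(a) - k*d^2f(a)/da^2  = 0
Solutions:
 f(a) = C1 + C2*sqrt(k)*erf(sqrt(2)*a*sqrt(1/k)/2)


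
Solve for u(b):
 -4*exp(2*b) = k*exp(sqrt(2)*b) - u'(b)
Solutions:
 u(b) = C1 + sqrt(2)*k*exp(sqrt(2)*b)/2 + 2*exp(2*b)


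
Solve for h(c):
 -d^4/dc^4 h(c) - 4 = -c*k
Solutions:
 h(c) = C1 + C2*c + C3*c^2 + C4*c^3 + c^5*k/120 - c^4/6


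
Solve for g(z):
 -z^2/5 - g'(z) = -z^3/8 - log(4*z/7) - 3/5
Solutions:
 g(z) = C1 + z^4/32 - z^3/15 + z*log(z) + z*log(4/7) - 2*z/5


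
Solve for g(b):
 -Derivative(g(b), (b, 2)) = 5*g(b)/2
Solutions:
 g(b) = C1*sin(sqrt(10)*b/2) + C2*cos(sqrt(10)*b/2)


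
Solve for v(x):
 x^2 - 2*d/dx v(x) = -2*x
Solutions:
 v(x) = C1 + x^3/6 + x^2/2


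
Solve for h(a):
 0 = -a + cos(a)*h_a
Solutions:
 h(a) = C1 + Integral(a/cos(a), a)


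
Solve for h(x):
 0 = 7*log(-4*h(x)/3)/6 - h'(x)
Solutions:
 -6*Integral(1/(log(-_y) - log(3) + 2*log(2)), (_y, h(x)))/7 = C1 - x


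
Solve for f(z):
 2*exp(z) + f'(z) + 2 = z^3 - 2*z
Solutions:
 f(z) = C1 + z^4/4 - z^2 - 2*z - 2*exp(z)


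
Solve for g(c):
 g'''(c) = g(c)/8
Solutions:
 g(c) = C3*exp(c/2) + (C1*sin(sqrt(3)*c/4) + C2*cos(sqrt(3)*c/4))*exp(-c/4)


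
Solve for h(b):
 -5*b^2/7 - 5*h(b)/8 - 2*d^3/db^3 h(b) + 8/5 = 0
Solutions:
 h(b) = C3*exp(-2^(2/3)*5^(1/3)*b/4) - 8*b^2/7 + (C1*sin(2^(2/3)*sqrt(3)*5^(1/3)*b/8) + C2*cos(2^(2/3)*sqrt(3)*5^(1/3)*b/8))*exp(2^(2/3)*5^(1/3)*b/8) + 64/25


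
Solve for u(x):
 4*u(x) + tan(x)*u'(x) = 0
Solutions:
 u(x) = C1/sin(x)^4


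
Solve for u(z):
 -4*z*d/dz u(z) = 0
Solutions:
 u(z) = C1


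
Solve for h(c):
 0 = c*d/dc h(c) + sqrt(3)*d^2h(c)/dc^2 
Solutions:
 h(c) = C1 + C2*erf(sqrt(2)*3^(3/4)*c/6)


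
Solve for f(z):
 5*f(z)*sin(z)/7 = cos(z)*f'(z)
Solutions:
 f(z) = C1/cos(z)^(5/7)


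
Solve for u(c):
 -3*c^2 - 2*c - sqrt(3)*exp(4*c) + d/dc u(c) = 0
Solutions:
 u(c) = C1 + c^3 + c^2 + sqrt(3)*exp(4*c)/4


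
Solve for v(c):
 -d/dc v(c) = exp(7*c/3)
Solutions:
 v(c) = C1 - 3*exp(7*c/3)/7


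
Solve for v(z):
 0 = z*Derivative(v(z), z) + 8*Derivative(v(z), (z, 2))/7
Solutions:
 v(z) = C1 + C2*erf(sqrt(7)*z/4)


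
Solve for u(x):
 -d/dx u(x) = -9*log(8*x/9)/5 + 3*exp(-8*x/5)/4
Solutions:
 u(x) = C1 + 9*x*log(x)/5 + 9*x*(-2*log(3) - 1 + 3*log(2))/5 + 15*exp(-8*x/5)/32


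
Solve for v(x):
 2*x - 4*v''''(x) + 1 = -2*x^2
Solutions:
 v(x) = C1 + C2*x + C3*x^2 + C4*x^3 + x^6/720 + x^5/240 + x^4/96


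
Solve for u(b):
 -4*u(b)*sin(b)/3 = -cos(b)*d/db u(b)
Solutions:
 u(b) = C1/cos(b)^(4/3)


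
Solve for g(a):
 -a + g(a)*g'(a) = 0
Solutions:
 g(a) = -sqrt(C1 + a^2)
 g(a) = sqrt(C1 + a^2)


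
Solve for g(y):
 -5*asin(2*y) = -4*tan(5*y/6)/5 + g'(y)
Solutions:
 g(y) = C1 - 5*y*asin(2*y) - 5*sqrt(1 - 4*y^2)/2 - 24*log(cos(5*y/6))/25


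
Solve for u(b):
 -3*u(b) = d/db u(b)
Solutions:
 u(b) = C1*exp(-3*b)


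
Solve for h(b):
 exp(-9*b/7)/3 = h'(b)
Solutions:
 h(b) = C1 - 7*exp(-9*b/7)/27


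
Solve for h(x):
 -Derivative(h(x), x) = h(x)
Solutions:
 h(x) = C1*exp(-x)


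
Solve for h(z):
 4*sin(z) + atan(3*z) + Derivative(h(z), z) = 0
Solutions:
 h(z) = C1 - z*atan(3*z) + log(9*z^2 + 1)/6 + 4*cos(z)


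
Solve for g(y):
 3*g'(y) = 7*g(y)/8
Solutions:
 g(y) = C1*exp(7*y/24)


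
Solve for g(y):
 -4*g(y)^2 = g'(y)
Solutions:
 g(y) = 1/(C1 + 4*y)


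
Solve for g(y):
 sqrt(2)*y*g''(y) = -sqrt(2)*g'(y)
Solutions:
 g(y) = C1 + C2*log(y)


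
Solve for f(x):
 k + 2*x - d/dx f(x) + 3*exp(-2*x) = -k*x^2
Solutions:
 f(x) = C1 + k*x^3/3 + k*x + x^2 - 3*exp(-2*x)/2


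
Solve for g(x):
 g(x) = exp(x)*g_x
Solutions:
 g(x) = C1*exp(-exp(-x))


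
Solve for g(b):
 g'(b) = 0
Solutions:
 g(b) = C1


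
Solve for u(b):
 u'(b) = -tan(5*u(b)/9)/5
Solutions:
 u(b) = -9*asin(C1*exp(-b/9))/5 + 9*pi/5
 u(b) = 9*asin(C1*exp(-b/9))/5


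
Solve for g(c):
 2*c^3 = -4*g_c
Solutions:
 g(c) = C1 - c^4/8


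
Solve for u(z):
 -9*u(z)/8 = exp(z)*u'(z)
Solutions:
 u(z) = C1*exp(9*exp(-z)/8)


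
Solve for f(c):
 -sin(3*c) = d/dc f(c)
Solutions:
 f(c) = C1 + cos(3*c)/3


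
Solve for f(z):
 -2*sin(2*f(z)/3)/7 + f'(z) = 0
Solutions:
 -2*z/7 + 3*log(cos(2*f(z)/3) - 1)/4 - 3*log(cos(2*f(z)/3) + 1)/4 = C1


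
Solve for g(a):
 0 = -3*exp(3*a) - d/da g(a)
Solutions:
 g(a) = C1 - exp(3*a)


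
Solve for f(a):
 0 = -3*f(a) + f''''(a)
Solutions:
 f(a) = C1*exp(-3^(1/4)*a) + C2*exp(3^(1/4)*a) + C3*sin(3^(1/4)*a) + C4*cos(3^(1/4)*a)


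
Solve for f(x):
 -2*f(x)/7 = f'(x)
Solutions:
 f(x) = C1*exp(-2*x/7)


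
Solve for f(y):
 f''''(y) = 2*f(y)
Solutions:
 f(y) = C1*exp(-2^(1/4)*y) + C2*exp(2^(1/4)*y) + C3*sin(2^(1/4)*y) + C4*cos(2^(1/4)*y)


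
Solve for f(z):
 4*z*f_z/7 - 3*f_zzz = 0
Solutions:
 f(z) = C1 + Integral(C2*airyai(42^(2/3)*z/21) + C3*airybi(42^(2/3)*z/21), z)


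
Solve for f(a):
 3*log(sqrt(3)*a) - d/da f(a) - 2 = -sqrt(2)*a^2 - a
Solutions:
 f(a) = C1 + sqrt(2)*a^3/3 + a^2/2 + 3*a*log(a) - 5*a + 3*a*log(3)/2


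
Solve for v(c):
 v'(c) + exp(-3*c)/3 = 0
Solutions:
 v(c) = C1 + exp(-3*c)/9


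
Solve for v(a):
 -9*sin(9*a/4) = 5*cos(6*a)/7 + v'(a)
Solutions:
 v(a) = C1 - 5*sin(6*a)/42 + 4*cos(9*a/4)


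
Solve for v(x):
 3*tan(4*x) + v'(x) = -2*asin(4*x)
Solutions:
 v(x) = C1 - 2*x*asin(4*x) - sqrt(1 - 16*x^2)/2 + 3*log(cos(4*x))/4


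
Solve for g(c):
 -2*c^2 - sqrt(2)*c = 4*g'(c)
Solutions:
 g(c) = C1 - c^3/6 - sqrt(2)*c^2/8


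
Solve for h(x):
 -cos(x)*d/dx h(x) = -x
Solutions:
 h(x) = C1 + Integral(x/cos(x), x)


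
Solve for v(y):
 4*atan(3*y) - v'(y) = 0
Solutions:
 v(y) = C1 + 4*y*atan(3*y) - 2*log(9*y^2 + 1)/3


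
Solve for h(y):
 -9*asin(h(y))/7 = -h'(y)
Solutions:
 Integral(1/asin(_y), (_y, h(y))) = C1 + 9*y/7


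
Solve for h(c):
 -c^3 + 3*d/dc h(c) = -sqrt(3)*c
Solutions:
 h(c) = C1 + c^4/12 - sqrt(3)*c^2/6


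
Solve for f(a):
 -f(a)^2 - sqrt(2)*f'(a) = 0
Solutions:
 f(a) = 2/(C1 + sqrt(2)*a)


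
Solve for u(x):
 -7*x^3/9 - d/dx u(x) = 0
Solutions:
 u(x) = C1 - 7*x^4/36


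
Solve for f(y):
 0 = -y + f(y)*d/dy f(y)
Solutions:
 f(y) = -sqrt(C1 + y^2)
 f(y) = sqrt(C1 + y^2)


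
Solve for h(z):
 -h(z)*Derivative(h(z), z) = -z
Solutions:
 h(z) = -sqrt(C1 + z^2)
 h(z) = sqrt(C1 + z^2)


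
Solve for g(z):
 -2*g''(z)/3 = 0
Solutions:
 g(z) = C1 + C2*z


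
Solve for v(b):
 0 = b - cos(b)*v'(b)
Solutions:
 v(b) = C1 + Integral(b/cos(b), b)


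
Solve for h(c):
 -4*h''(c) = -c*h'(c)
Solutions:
 h(c) = C1 + C2*erfi(sqrt(2)*c/4)


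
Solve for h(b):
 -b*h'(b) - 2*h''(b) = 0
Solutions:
 h(b) = C1 + C2*erf(b/2)


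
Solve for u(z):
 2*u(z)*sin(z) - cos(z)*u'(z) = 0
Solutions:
 u(z) = C1/cos(z)^2


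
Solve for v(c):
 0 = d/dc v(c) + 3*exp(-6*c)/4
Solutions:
 v(c) = C1 + exp(-6*c)/8


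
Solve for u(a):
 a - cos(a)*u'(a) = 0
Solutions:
 u(a) = C1 + Integral(a/cos(a), a)


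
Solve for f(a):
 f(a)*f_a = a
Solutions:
 f(a) = -sqrt(C1 + a^2)
 f(a) = sqrt(C1 + a^2)
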